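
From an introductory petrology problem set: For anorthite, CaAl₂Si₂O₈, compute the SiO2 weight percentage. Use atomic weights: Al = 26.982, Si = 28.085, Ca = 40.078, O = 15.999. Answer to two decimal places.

M(CaAl₂Si₂O₈) = 278.204 g/mol; M(SiO2) = 60.083 g/mol.
Moles SiO2 per formula unit = 2 Si ÷ 1 = 2.0000.
SiO2 fraction = (2.0000 × 60.083) / 278.204 = 120.166/278.204 = 0.4319.

43.19 wt%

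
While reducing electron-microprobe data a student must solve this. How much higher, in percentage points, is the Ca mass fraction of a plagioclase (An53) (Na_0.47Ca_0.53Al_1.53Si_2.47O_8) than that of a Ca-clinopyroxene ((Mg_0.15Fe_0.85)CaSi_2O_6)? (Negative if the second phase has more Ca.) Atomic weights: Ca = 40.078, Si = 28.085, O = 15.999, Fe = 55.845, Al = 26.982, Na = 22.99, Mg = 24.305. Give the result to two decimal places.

Ca in Na_0.47Ca_0.53Al_1.53Si_2.47O_8: molar mass 270.691 g/mol; 0.53×40.078 = 21.241 g → 7.85 wt%.
Ca in (Mg_0.15Fe_0.85)CaSi_2O_6: molar mass 243.356 g/mol; 1×40.078 = 40.078 g → 16.47 wt%.
Difference = 7.85 − 16.47 = -8.62 percentage points.

-8.62 percentage points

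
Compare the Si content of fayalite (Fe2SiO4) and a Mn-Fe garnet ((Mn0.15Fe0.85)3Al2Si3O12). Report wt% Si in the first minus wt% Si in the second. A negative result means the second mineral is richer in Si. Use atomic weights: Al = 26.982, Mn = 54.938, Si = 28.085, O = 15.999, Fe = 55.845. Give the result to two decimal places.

Si in Fe2SiO4: molar mass 203.771 g/mol; 1×28.085 = 28.085 g → 13.78 wt%.
Si in (Mn0.15Fe0.85)3Al2Si3O12: molar mass 497.334 g/mol; 3×28.085 = 84.255 g → 16.94 wt%.
Difference = 13.78 − 16.94 = -3.16 percentage points.

-3.16 percentage points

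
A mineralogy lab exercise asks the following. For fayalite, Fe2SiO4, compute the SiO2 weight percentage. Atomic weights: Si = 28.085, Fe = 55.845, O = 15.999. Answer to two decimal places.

Formula mass = 203.771 g/mol.
1 Si → 1.0000 mol SiO2 per formula unit; M(SiO2) = 60.083, so SiO2 mass = 60.083 g.
60.083/203.771 × 100 = 29.49 wt%.

29.49 wt%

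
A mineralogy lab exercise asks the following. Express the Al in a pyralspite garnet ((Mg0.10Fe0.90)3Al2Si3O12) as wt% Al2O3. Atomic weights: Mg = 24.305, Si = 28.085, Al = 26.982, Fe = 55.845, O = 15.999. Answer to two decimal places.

20.88 wt%

M((Mg0.10Fe0.90)3Al2Si3O12) = 488.280 g/mol; M(Al2O3) = 101.961 g/mol.
Moles Al2O3 per formula unit = 2 Al ÷ 2 = 1.0000.
Al2O3 fraction = (1.0000 × 101.961) / 488.280 = 101.961/488.280 = 0.2088.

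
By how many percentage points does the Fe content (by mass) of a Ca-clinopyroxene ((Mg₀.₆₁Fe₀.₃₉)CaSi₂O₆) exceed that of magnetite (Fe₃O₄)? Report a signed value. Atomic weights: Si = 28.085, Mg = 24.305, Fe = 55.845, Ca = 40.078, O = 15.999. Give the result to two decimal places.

-62.84 percentage points

M((Mg₀.₆₁Fe₀.₃₉)CaSi₂O₆) = 228.848 g/mol, so wt% Fe = 21.780/228.848 × 100 = 9.52%.
M(Fe₃O₄) = 231.531 g/mol, so wt% Fe = 167.535/231.531 × 100 = 72.36%.
9.52 − 72.36 = -62.84 pp.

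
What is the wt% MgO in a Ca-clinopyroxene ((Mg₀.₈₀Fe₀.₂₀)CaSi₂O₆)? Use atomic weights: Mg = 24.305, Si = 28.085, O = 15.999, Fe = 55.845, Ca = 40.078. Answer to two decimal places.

M((Mg₀.₈₀Fe₀.₂₀)CaSi₂O₆) = 222.855 g/mol; M(MgO) = 40.304 g/mol.
Moles MgO per formula unit = 0.80 Mg ÷ 1 = 0.8000.
MgO fraction = (0.8000 × 40.304) / 222.855 = 32.243/222.855 = 0.1447.

14.47 wt%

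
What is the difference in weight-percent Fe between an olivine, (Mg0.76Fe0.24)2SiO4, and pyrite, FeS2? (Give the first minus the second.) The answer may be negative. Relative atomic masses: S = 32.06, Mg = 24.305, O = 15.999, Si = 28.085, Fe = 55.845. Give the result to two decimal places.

First mineral: 26.806 g Fe in 155.830 g formula = 17.20 wt% Fe.
Second mineral: 55.845 g Fe in 119.965 g formula = 46.55 wt% Fe.
17.20% − 46.55% gives a difference of -29.35 percentage points.

-29.35 percentage points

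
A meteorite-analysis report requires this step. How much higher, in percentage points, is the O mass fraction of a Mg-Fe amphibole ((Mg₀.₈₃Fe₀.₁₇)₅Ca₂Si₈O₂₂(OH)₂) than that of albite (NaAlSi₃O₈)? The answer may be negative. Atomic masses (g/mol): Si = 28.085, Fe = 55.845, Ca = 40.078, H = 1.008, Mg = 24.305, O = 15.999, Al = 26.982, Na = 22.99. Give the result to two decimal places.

M((Mg₀.₈₃Fe₀.₁₇)₅Ca₂Si₈O₂₂(OH)₂) = 839.162 g/mol, so wt% O = 383.976/839.162 × 100 = 45.76%.
M(NaAlSi₃O₈) = 262.219 g/mol, so wt% O = 127.992/262.219 × 100 = 48.81%.
45.76 − 48.81 = -3.05 pp.

-3.05 percentage points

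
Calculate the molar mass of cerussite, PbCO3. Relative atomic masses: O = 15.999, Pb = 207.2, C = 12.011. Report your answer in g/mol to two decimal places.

The formula mass is the sum 1×207.2 + 1×12.011 + 3×15.999.

267.21 g/mol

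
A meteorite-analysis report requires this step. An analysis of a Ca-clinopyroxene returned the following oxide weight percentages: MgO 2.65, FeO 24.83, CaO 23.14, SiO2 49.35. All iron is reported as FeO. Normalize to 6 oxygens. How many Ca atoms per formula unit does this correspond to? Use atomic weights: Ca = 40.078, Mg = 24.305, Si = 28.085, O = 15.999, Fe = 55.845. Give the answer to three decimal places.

1.004 Ca apfu

MgO (M=40.304): mol = 0.06575; Mg = 0.06575, O = 0.06575.
FeO (M=71.844): mol = 0.34561; Fe = 0.34561, O = 0.34561.
CaO (M=56.077): mol = 0.41265; Ca = 0.41265, O = 0.41265.
SiO2 (M=60.083): mol = 0.82136; Si = 0.82136, O = 1.64272.
ΣO = 2.46673; factor = 6/ΣO = 2.43237.
Ca apfu = 0.41265 × 2.43237 = 1.004.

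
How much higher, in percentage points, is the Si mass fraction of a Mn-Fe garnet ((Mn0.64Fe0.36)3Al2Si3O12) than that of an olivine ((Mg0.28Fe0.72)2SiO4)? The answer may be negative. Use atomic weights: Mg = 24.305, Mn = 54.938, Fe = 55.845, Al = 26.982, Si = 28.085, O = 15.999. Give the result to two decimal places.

1.90 percentage points

Si in (Mn0.64Fe0.36)3Al2Si3O12: molar mass 496.001 g/mol; 3×28.085 = 84.255 g → 16.99 wt%.
Si in (Mg0.28Fe0.72)2SiO4: molar mass 186.109 g/mol; 1×28.085 = 28.085 g → 15.09 wt%.
Difference = 16.99 − 15.09 = 1.90 percentage points.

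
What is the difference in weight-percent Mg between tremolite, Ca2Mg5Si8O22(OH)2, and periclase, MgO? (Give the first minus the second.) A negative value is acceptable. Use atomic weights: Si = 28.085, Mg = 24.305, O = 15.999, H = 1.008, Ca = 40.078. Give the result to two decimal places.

-45.34 percentage points

Mg in Ca2Mg5Si8O22(OH)2: molar mass 812.353 g/mol; 5×24.305 = 121.525 g → 14.96 wt%.
Mg in MgO: molar mass 40.304 g/mol; 1×24.305 = 24.305 g → 60.30 wt%.
Difference = 14.96 − 60.30 = -45.34 percentage points.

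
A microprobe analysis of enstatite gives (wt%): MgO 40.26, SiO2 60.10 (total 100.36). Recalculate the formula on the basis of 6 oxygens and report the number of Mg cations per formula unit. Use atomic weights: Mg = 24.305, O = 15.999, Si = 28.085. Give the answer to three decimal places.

1.998 Mg apfu

MgO (M=40.304): mol = 0.99891; Mg = 0.99891, O = 0.99891.
SiO2 (M=60.083): mol = 1.00028; Si = 1.00028, O = 2.00056.
ΣO = 2.99947; factor = 6/ΣO = 2.00035.
Mg apfu = 0.99891 × 2.00035 = 1.998.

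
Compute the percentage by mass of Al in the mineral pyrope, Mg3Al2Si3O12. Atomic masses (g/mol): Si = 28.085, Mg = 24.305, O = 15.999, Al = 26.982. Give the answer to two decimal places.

13.39 weight percent

Molar mass of Mg3Al2Si3O12: 3*24.305 + 2*26.982 + 3*28.085 + 12*15.999 = 403.122 g/mol.
Mass of Al per formula unit: 2 × 26.982 = 53.964 g.
Weight fraction Al = 53.964 / 403.122 = 0.1339.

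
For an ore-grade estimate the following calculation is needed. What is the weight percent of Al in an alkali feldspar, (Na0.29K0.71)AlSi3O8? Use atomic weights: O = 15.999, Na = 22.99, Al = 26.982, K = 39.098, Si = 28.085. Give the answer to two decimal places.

9.86 mass %

Formula mass = 0.29×22.99 + 0.71×39.098 + 1×26.982 + 3×28.085 + 8×15.999 = 273.656 g/mol, of which 26.982 g is Al.
So Al makes up 26.982/273.656 = 0.0986 of the mass, i.e. 9.86%.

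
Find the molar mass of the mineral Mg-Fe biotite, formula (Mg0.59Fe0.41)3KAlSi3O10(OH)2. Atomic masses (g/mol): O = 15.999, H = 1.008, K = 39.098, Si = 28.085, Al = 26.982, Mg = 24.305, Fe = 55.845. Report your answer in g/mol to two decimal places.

456.05 g/mol

M = 1.77×24.305 + 1.23×55.845 + 1×39.098 + 1×26.982 + 3×28.085 + 12×15.999 + 2×1.008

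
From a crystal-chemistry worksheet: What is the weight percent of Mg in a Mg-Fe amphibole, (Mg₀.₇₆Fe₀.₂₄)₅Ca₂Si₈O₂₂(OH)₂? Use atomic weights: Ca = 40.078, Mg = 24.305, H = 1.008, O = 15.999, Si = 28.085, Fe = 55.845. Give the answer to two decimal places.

10.86 mass %

M((Mg₀.₇₆Fe₀.₂₄)₅Ca₂Si₈O₂₂(OH)₂) = 850.201 g/mol.
Mg contributes 3.80 × 24.305 = 92.359 g per mole.
92.359/850.201 = 0.1086 → 10.86%.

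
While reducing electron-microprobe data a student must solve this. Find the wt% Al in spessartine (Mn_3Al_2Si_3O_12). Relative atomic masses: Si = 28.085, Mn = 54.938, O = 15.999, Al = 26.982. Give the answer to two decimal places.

M(Mn_3Al_2Si_3O_12) = 495.021 g/mol.
Al contributes 2 × 26.982 = 53.964 g per mole.
53.964/495.021 = 0.1090 → 10.90%.

10.90 wt%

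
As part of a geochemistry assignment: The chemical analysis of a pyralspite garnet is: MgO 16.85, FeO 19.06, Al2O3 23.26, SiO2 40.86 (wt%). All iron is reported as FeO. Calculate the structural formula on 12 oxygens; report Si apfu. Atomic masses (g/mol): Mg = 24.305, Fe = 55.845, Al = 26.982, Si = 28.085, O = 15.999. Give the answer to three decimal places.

MgO: 16.85/40.304 = 0.41807 mol → 0.41807 mol Mg, 0.41807 mol O.
FeO: 19.06/71.844 = 0.26530 mol → 0.26530 mol Fe, 0.26530 mol O.
Al2O3: 23.26/101.961 = 0.22813 mol → 0.45626 mol Al, 0.68439 mol O.
SiO2: 40.86/60.083 = 0.68006 mol → 0.68006 mol Si, 1.36012 mol O.
Total oxygen = 2.72788 mol. Normalization factor = 12/2.72788 = 4.39902.
Si per 12 O = 0.68006 × 4.39902 = 2.992.

2.992 Si apfu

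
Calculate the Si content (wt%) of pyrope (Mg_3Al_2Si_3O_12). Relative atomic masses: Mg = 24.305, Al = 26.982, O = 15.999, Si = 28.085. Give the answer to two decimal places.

Molar mass of Mg_3Al_2Si_3O_12: 3×24.305 + 2×26.982 + 3×28.085 + 12×15.999 = 403.122 g/mol.
Mass of Si per formula unit: 3 × 28.085 = 84.255 g.
Weight fraction Si = 84.255 / 403.122 = 0.2090.

20.90 wt%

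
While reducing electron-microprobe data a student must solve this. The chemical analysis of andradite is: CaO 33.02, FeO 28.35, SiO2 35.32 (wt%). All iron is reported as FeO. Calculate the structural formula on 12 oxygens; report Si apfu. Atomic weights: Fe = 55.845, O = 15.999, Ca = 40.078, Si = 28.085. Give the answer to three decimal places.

3.267 Si apfu

CaO (M=56.077): mol = 0.58883; Ca = 0.58883, O = 0.58883.
FeO (M=71.844): mol = 0.39460; Fe = 0.39460, O = 0.39460.
SiO2 (M=60.083): mol = 0.58785; Si = 0.58785, O = 1.17570.
ΣO = 2.15913; factor = 12/ΣO = 5.55779.
Si apfu = 0.58785 × 5.55779 = 3.267.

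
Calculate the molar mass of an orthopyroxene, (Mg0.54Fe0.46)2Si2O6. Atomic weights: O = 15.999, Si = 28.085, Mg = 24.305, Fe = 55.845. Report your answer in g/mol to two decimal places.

M = 1.08·24.305 + 0.92·55.845 + 2·28.085 + 6·15.999

229.79 g/mol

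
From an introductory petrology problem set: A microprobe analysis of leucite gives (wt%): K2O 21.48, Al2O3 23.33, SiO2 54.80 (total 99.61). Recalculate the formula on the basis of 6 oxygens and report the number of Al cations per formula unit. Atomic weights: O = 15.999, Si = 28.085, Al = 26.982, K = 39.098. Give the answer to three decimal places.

1.003 Al apfu

21.48 wt% K2O ÷ 94.195 g/mol = 0.22804 mol, giving 0.45608 K and 0.22804 O.
23.33 wt% Al2O3 ÷ 101.961 g/mol = 0.22881 mol, giving 0.45762 Al and 0.68643 O.
54.80 wt% SiO2 ÷ 60.083 g/mol = 0.91207 mol, giving 0.91207 Si and 1.82414 O.
Oxygen sums to 2.73861; scaling by 6/2.73861 = 2.19089 puts the formula on 6 O.
Al: 0.45762 × 2.19089 = 1.003 atoms per formula unit.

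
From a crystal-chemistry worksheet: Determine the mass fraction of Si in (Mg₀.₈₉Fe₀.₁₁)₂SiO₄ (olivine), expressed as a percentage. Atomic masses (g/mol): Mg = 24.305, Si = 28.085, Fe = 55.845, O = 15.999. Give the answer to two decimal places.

19.02 mass %

M((Mg₀.₈₉Fe₀.₁₁)₂SiO₄) = 147.630 g/mol.
Si contributes 1 × 28.085 = 28.085 g per mole.
28.085/147.630 = 0.1902 → 19.02%.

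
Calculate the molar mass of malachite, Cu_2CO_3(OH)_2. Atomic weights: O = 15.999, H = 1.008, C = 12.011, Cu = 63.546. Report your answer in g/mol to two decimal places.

221.11 g/mol

M = 2*63.546 + 1*12.011 + 5*15.999 + 2*1.008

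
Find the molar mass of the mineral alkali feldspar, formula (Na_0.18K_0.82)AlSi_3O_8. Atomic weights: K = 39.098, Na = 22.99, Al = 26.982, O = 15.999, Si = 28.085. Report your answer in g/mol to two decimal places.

275.43 g/mol

M = 0.18·22.99 + 0.82·39.098 + 1·26.982 + 3·28.085 + 8·15.999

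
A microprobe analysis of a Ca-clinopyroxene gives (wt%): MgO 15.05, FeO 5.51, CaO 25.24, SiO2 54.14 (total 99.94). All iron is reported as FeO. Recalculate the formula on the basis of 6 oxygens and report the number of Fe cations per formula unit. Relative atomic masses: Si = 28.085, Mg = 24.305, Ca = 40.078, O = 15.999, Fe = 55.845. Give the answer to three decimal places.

MgO (M=40.304): mol = 0.37341; Mg = 0.37341, O = 0.37341.
FeO (M=71.844): mol = 0.07669; Fe = 0.07669, O = 0.07669.
CaO (M=56.077): mol = 0.45010; Ca = 0.45010, O = 0.45010.
SiO2 (M=60.083): mol = 0.90109; Si = 0.90109, O = 1.80218.
ΣO = 2.70238; factor = 6/ΣO = 2.22027.
Fe apfu = 0.07669 × 2.22027 = 0.170.

0.170 Fe apfu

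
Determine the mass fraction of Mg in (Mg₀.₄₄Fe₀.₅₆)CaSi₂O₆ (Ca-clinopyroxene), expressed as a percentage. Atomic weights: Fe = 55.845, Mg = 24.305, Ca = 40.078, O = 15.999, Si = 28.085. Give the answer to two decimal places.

4.57 mass %

Molar mass of (Mg₀.₄₄Fe₀.₅₆)CaSi₂O₆: 0.44×24.305 + 0.56×55.845 + 1×40.078 + 2×28.085 + 6×15.999 = 234.209 g/mol.
Mass of Mg per formula unit: 0.44 × 24.305 = 10.694 g.
Weight fraction Mg = 10.694 / 234.209 = 0.0457.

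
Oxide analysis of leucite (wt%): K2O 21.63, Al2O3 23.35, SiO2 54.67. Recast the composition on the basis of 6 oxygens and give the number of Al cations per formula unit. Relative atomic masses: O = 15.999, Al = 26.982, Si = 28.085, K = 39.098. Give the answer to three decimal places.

1.004 Al apfu

K2O: 21.63/94.195 = 0.22963 mol → 0.45926 mol K, 0.22963 mol O.
Al2O3: 23.35/101.961 = 0.22901 mol → 0.45802 mol Al, 0.68703 mol O.
SiO2: 54.67/60.083 = 0.90991 mol → 0.90991 mol Si, 1.81982 mol O.
Total oxygen = 2.73648 mol. Normalization factor = 6/2.73648 = 2.19260.
Al per 6 O = 0.45802 × 2.19260 = 1.004.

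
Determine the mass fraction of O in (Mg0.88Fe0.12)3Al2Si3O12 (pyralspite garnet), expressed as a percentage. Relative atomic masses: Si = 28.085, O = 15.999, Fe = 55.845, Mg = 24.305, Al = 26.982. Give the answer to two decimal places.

M((Mg0.88Fe0.12)3Al2Si3O12) = 414.476 g/mol.
O contributes 12 × 15.999 = 191.988 g per mole.
191.988/414.476 = 0.4632 → 46.32%.

46.32 wt%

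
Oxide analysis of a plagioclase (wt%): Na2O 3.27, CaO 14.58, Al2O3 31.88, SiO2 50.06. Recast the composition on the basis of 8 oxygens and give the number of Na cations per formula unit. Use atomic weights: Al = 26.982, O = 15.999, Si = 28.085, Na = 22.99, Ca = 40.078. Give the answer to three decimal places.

0.289 Na apfu

Na2O: 3.27/61.979 = 0.05276 mol → 0.10552 mol Na, 0.05276 mol O.
CaO: 14.58/56.077 = 0.26000 mol → 0.26000 mol Ca, 0.26000 mol O.
Al2O3: 31.88/101.961 = 0.31267 mol → 0.62534 mol Al, 0.93801 mol O.
SiO2: 50.06/60.083 = 0.83318 mol → 0.83318 mol Si, 1.66636 mol O.
Total oxygen = 2.91713 mol. Normalization factor = 8/2.91713 = 2.74242.
Na per 8 O = 0.10552 × 2.74242 = 0.289.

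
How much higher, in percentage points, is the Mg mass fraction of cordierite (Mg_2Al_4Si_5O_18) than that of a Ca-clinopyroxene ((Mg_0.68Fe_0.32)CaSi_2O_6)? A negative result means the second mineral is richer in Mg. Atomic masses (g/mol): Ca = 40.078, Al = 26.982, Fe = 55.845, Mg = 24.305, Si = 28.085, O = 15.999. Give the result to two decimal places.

M(Mg_2Al_4Si_5O_18) = 584.945 g/mol, so wt% Mg = 48.610/584.945 × 100 = 8.31%.
M((Mg_0.68Fe_0.32)CaSi_2O_6) = 226.640 g/mol, so wt% Mg = 16.527/226.640 × 100 = 7.29%.
8.31 − 7.29 = 1.02 pp.

1.02 percentage points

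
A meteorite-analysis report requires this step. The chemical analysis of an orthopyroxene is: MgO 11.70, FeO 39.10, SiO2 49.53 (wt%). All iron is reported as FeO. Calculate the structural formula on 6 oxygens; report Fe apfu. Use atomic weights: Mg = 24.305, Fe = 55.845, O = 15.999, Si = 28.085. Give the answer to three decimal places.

1.315 Fe apfu

MgO (M=40.304): mol = 0.29029; Mg = 0.29029, O = 0.29029.
FeO (M=71.844): mol = 0.54423; Fe = 0.54423, O = 0.54423.
SiO2 (M=60.083): mol = 0.82436; Si = 0.82436, O = 1.64872.
ΣO = 2.48324; factor = 6/ΣO = 2.41620.
Fe apfu = 0.54423 × 2.41620 = 1.315.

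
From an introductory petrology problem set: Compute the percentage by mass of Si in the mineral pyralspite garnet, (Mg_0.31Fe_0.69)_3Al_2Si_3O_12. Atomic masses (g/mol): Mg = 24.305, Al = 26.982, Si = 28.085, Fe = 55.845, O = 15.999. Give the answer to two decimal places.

Formula mass = 0.93·24.305 + 2.07·55.845 + 2·26.982 + 3·28.085 + 12·15.999 = 468.410 g/mol, of which 84.255 g is Si.
So Si makes up 84.255/468.410 = 0.1799 of the mass, i.e. 17.99%.

17.99 weight percent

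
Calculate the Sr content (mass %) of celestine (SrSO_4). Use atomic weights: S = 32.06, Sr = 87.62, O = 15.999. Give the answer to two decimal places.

M(SrSO_4) = 183.676 g/mol.
Sr contributes 1 × 87.62 = 87.620 g per mole.
87.620/183.676 = 0.4770 → 47.70%.

47.70 mass %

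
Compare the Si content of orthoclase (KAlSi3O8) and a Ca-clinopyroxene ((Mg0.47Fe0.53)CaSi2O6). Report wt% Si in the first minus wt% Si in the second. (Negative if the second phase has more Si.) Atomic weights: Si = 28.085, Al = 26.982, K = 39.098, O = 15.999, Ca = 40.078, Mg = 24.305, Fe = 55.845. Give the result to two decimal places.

First mineral: 84.255 g Si in 278.327 g formula = 30.27 wt% Si.
Second mineral: 56.170 g Si in 233.263 g formula = 24.08 wt% Si.
30.27% − 24.08% gives a difference of 6.19 percentage points.

6.19 percentage points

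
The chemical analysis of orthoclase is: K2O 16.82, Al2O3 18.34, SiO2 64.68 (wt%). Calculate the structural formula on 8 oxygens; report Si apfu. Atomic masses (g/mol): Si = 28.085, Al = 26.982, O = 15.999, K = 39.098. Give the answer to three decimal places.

2.999 Si apfu

16.82 wt% K2O ÷ 94.195 g/mol = 0.17857 mol, giving 0.35714 K and 0.17857 O.
18.34 wt% Al2O3 ÷ 101.961 g/mol = 0.17987 mol, giving 0.35974 Al and 0.53961 O.
64.68 wt% SiO2 ÷ 60.083 g/mol = 1.07651 mol, giving 1.07651 Si and 2.15302 O.
Oxygen sums to 2.87120; scaling by 8/2.87120 = 2.78629 puts the formula on 8 O.
Si: 1.07651 × 2.78629 = 2.999 atoms per formula unit.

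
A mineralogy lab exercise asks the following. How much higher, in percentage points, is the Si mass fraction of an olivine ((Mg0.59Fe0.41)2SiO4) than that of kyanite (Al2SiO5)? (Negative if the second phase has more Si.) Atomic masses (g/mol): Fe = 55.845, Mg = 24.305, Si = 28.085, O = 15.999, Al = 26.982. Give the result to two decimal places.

-0.47 percentage points

First mineral: 28.085 g Si in 166.554 g formula = 16.86 wt% Si.
Second mineral: 28.085 g Si in 162.044 g formula = 17.33 wt% Si.
16.86% − 17.33% gives a difference of -0.47 percentage points.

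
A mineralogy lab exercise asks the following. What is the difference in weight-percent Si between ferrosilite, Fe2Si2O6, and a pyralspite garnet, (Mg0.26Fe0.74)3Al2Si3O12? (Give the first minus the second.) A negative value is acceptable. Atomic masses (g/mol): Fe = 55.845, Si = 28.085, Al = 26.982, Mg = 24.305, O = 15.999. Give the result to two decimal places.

Si in Fe2Si2O6: molar mass 263.854 g/mol; 2×28.085 = 56.170 g → 21.29 wt%.
Si in (Mg0.26Fe0.74)3Al2Si3O12: molar mass 473.141 g/mol; 3×28.085 = 84.255 g → 17.81 wt%.
Difference = 21.29 − 17.81 = 3.48 percentage points.

3.48 percentage points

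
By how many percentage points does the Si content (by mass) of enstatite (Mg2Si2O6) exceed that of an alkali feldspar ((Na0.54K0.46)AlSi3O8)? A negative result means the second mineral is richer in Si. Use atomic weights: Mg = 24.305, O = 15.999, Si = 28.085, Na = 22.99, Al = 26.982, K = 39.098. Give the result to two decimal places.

First mineral: 56.170 g Si in 200.774 g formula = 27.98 wt% Si.
Second mineral: 84.255 g Si in 269.629 g formula = 31.25 wt% Si.
27.98% − 31.25% gives a difference of -3.27 percentage points.

-3.27 percentage points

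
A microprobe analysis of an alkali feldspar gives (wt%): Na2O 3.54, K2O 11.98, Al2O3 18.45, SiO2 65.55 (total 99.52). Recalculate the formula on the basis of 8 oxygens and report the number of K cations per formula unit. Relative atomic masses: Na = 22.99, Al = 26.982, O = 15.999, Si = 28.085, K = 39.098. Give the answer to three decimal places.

0.699 K apfu

Na2O (M=61.979): mol = 0.05712; Na = 0.11424, O = 0.05712.
K2O (M=94.195): mol = 0.12718; K = 0.25436, O = 0.12718.
Al2O3 (M=101.961): mol = 0.18095; Al = 0.36190, O = 0.54285.
SiO2 (M=60.083): mol = 1.09099; Si = 1.09099, O = 2.18198.
ΣO = 2.90913; factor = 8/ΣO = 2.74996.
K apfu = 0.25436 × 2.74996 = 0.699.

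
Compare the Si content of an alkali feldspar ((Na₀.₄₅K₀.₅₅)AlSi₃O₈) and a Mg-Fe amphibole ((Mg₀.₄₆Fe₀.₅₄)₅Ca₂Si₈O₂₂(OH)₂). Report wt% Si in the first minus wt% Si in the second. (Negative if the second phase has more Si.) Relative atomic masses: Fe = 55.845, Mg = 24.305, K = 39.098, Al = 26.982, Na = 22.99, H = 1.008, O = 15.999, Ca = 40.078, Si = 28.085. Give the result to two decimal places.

First mineral: 84.255 g Si in 271.078 g formula = 31.08 wt% Si.
Second mineral: 224.680 g Si in 897.511 g formula = 25.03 wt% Si.
31.08% − 25.03% gives a difference of 6.05 percentage points.

6.05 percentage points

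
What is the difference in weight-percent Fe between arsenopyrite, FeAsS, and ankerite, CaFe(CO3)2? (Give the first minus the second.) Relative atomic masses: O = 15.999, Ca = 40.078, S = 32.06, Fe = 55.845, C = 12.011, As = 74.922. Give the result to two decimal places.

M(FeAsS) = 162.827 g/mol, so wt% Fe = 55.845/162.827 × 100 = 34.30%.
M(CaFe(CO3)2) = 215.939 g/mol, so wt% Fe = 55.845/215.939 × 100 = 25.86%.
34.30 − 25.86 = 8.44 pp.

8.44 percentage points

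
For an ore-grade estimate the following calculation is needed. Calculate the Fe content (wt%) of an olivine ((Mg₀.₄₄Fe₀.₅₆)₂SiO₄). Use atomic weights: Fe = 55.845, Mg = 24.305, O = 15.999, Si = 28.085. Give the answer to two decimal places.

35.53 wt%

Molar mass of (Mg₀.₄₄Fe₀.₅₆)₂SiO₄: 0.88·24.305 + 1.12·55.845 + 1·28.085 + 4·15.999 = 176.016 g/mol.
Mass of Fe per formula unit: 1.12 × 55.845 = 62.546 g.
Weight fraction Fe = 62.546 / 176.016 = 0.3553.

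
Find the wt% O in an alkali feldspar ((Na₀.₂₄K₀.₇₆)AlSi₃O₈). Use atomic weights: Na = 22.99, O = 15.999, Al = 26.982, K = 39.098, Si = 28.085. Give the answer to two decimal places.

Formula mass = 0.24*22.99 + 0.76*39.098 + 1*26.982 + 3*28.085 + 8*15.999 = 274.461 g/mol, of which 127.992 g is O.
So O makes up 127.992/274.461 = 0.4663 of the mass, i.e. 46.63%.

46.63 wt%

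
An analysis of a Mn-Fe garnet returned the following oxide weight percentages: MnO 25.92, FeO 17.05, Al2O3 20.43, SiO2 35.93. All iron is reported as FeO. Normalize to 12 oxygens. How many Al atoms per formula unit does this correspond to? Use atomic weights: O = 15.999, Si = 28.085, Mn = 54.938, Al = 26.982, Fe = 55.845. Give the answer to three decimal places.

2.004 Al apfu

MnO: 25.92/70.937 = 0.36539 mol → 0.36539 mol Mn, 0.36539 mol O.
FeO: 17.05/71.844 = 0.23732 mol → 0.23732 mol Fe, 0.23732 mol O.
Al2O3: 20.43/101.961 = 0.20037 mol → 0.40074 mol Al, 0.60111 mol O.
SiO2: 35.93/60.083 = 0.59801 mol → 0.59801 mol Si, 1.19602 mol O.
Total oxygen = 2.39984 mol. Normalization factor = 12/2.39984 = 5.00033.
Al per 12 O = 0.40074 × 5.00033 = 2.004.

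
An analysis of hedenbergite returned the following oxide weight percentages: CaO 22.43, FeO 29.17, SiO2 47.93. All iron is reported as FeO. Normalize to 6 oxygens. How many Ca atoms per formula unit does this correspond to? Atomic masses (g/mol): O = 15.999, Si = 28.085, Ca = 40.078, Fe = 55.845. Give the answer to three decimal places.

CaO: 22.43/56.077 = 0.39999 mol → 0.39999 mol Ca, 0.39999 mol O.
FeO: 29.17/71.844 = 0.40602 mol → 0.40602 mol Fe, 0.40602 mol O.
SiO2: 47.93/60.083 = 0.79773 mol → 0.79773 mol Si, 1.59546 mol O.
Total oxygen = 2.40147 mol. Normalization factor = 6/2.40147 = 2.49847.
Ca per 6 O = 0.39999 × 2.49847 = 0.999.

0.999 Ca apfu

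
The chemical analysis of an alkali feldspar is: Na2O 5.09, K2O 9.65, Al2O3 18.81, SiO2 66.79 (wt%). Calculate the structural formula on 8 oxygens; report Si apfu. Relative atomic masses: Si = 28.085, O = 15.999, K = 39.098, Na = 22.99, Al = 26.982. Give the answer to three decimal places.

3.003 Si apfu

Na2O: 5.09/61.979 = 0.08212 mol → 0.16424 mol Na, 0.08212 mol O.
K2O: 9.65/94.195 = 0.10245 mol → 0.20490 mol K, 0.10245 mol O.
Al2O3: 18.81/101.961 = 0.18448 mol → 0.36896 mol Al, 0.55344 mol O.
SiO2: 66.79/60.083 = 1.11163 mol → 1.11163 mol Si, 2.22326 mol O.
Total oxygen = 2.96127 mol. Normalization factor = 8/2.96127 = 2.70154.
Si per 8 O = 1.11163 × 2.70154 = 3.003.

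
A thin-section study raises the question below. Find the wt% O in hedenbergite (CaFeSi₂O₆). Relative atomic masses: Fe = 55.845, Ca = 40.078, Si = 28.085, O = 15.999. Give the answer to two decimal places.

M(CaFeSi₂O₆) = 248.087 g/mol.
O contributes 6 × 15.999 = 95.994 g per mole.
95.994/248.087 = 0.3869 → 38.69%.

38.69 mass %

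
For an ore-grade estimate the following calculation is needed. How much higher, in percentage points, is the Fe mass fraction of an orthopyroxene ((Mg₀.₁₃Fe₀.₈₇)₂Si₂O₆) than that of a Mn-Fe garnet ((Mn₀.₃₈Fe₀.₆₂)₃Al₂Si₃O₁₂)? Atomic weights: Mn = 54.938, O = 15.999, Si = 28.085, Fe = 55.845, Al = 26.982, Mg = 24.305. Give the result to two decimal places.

Fe in (Mg₀.₁₃Fe₀.₈₇)₂Si₂O₆: molar mass 255.654 g/mol; 1.74×55.845 = 97.170 g → 38.01 wt%.
Fe in (Mn₀.₃₈Fe₀.₆₂)₃Al₂Si₃O₁₂: molar mass 496.708 g/mol; 1.86×55.845 = 103.872 g → 20.91 wt%.
Difference = 38.01 − 20.91 = 17.10 percentage points.

17.10 percentage points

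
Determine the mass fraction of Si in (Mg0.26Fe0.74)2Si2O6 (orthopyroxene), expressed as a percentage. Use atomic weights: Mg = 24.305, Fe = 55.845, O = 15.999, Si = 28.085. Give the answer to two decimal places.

Formula mass = 0.52×24.305 + 1.48×55.845 + 2×28.085 + 6×15.999 = 247.453 g/mol, of which 56.170 g is Si.
So Si makes up 56.170/247.453 = 0.2270 of the mass, i.e. 22.70%.

22.70 weight percent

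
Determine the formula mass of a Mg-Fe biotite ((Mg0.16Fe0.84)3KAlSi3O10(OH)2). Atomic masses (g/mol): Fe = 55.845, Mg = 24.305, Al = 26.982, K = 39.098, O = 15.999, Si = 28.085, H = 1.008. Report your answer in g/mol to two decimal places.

The formula mass is the sum 0.48·24.305 + 2.52·55.845 + 1·39.098 + 1·26.982 + 3·28.085 + 12·15.999 + 2·1.008.

496.73 g/mol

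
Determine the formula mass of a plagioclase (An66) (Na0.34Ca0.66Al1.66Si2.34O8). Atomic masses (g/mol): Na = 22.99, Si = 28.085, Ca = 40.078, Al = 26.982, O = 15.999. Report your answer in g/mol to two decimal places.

272.77 g/mol

M = 0.34·22.99 + 0.66·40.078 + 1.66·26.982 + 2.34·28.085 + 8·15.999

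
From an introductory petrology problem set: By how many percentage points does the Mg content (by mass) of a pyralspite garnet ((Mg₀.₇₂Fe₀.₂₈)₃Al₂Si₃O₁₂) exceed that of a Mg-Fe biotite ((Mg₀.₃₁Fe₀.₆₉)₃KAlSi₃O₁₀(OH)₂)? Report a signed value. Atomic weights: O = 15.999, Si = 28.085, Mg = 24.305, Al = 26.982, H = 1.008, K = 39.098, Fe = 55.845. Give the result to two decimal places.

First mineral: 52.499 g Mg in 429.616 g formula = 12.22 wt% Mg.
Second mineral: 22.604 g Mg in 482.542 g formula = 4.68 wt% Mg.
12.22% − 4.68% gives a difference of 7.54 percentage points.

7.54 percentage points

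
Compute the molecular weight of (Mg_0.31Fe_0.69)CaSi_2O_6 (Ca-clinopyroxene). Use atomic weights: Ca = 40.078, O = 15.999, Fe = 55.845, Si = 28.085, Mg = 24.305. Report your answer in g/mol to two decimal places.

The formula mass is the sum 0.31(24.305) + 0.69(55.845) + 1(40.078) + 2(28.085) + 6(15.999).

238.31 g/mol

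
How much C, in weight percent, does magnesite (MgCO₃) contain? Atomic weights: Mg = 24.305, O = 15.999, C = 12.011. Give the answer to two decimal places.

14.25 weight percent

M(MgCO₃) = 84.313 g/mol.
C contributes 1 × 12.011 = 12.011 g per mole.
12.011/84.313 = 0.1425 → 14.25%.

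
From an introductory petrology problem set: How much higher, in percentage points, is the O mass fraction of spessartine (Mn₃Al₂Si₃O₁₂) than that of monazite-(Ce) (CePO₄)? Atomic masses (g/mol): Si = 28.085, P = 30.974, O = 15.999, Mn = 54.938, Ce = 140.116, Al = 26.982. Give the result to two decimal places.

First mineral: 191.988 g O in 495.021 g formula = 38.78 wt% O.
Second mineral: 63.996 g O in 235.086 g formula = 27.22 wt% O.
38.78% − 27.22% gives a difference of 11.56 percentage points.

11.56 percentage points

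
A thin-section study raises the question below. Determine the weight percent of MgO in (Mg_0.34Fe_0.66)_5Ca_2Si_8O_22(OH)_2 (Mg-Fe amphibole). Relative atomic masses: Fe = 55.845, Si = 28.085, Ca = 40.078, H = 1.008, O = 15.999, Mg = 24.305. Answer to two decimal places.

M((Mg_0.34Fe_0.66)_5Ca_2Si_8O_22(OH)_2) = 916.435 g/mol; M(MgO) = 40.304 g/mol.
Moles MgO per formula unit = 1.70 Mg ÷ 1 = 1.7000.
MgO fraction = (1.7000 × 40.304) / 916.435 = 68.517/916.435 = 0.0748.

7.48 wt%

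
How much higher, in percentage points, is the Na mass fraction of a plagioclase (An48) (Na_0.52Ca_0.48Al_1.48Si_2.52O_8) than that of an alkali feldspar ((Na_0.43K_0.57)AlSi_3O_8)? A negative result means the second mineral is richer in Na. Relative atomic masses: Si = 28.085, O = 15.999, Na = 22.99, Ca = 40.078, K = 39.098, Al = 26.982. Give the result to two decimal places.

Na in Na_0.52Ca_0.48Al_1.48Si_2.52O_8: molar mass 269.892 g/mol; 0.52×22.99 = 11.955 g → 4.43 wt%.
Na in (Na_0.43K_0.57)AlSi_3O_8: molar mass 271.401 g/mol; 0.43×22.99 = 9.886 g → 3.64 wt%.
Difference = 4.43 − 3.64 = 0.79 percentage points.

0.79 percentage points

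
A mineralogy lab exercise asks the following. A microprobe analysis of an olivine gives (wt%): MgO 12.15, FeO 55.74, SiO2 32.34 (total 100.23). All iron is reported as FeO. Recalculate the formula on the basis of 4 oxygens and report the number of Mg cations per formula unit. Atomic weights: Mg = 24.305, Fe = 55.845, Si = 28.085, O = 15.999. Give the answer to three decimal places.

0.560 Mg apfu

12.15 wt% MgO ÷ 40.304 g/mol = 0.30146 mol, giving 0.30146 Mg and 0.30146 O.
55.74 wt% FeO ÷ 71.844 g/mol = 0.77585 mol, giving 0.77585 Fe and 0.77585 O.
32.34 wt% SiO2 ÷ 60.083 g/mol = 0.53826 mol, giving 0.53826 Si and 1.07652 O.
Oxygen sums to 2.15383; scaling by 4/2.15383 = 1.85716 puts the formula on 4 O.
Mg: 0.30146 × 1.85716 = 0.560 atoms per formula unit.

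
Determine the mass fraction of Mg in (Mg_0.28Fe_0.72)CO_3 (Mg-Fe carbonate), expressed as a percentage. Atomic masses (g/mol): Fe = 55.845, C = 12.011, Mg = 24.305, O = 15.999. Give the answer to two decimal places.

6.36 weight percent

Molar mass of (Mg_0.28Fe_0.72)CO_3: 0.28×24.305 + 0.72×55.845 + 1×12.011 + 3×15.999 = 107.022 g/mol.
Mass of Mg per formula unit: 0.28 × 24.305 = 6.805 g.
Weight fraction Mg = 6.805 / 107.022 = 0.0636.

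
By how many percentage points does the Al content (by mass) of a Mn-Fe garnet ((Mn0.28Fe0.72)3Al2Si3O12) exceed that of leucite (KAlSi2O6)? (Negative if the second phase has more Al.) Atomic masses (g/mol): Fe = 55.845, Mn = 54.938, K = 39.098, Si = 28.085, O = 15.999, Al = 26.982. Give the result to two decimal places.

First mineral: 53.964 g Al in 496.980 g formula = 10.86 wt% Al.
Second mineral: 26.982 g Al in 218.244 g formula = 12.36 wt% Al.
10.86% − 12.36% gives a difference of -1.50 percentage points.

-1.50 percentage points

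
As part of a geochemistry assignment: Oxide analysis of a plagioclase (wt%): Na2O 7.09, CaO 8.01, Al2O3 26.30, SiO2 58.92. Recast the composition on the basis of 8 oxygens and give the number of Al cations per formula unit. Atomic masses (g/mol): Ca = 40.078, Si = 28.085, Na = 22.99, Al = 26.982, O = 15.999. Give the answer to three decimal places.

Na2O: 7.09/61.979 = 0.11439 mol → 0.22878 mol Na, 0.11439 mol O.
CaO: 8.01/56.077 = 0.14284 mol → 0.14284 mol Ca, 0.14284 mol O.
Al2O3: 26.30/101.961 = 0.25794 mol → 0.51588 mol Al, 0.77382 mol O.
SiO2: 58.92/60.083 = 0.98064 mol → 0.98064 mol Si, 1.96128 mol O.
Total oxygen = 2.99233 mol. Normalization factor = 8/2.99233 = 2.67350.
Al per 8 O = 0.51588 × 2.67350 = 1.379.

1.379 Al apfu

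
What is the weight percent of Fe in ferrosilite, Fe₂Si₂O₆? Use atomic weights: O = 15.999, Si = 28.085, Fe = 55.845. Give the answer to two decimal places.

42.33 mass %

Molar mass of Fe₂Si₂O₆: 2·55.845 + 2·28.085 + 6·15.999 = 263.854 g/mol.
Mass of Fe per formula unit: 2 × 55.845 = 111.690 g.
Weight fraction Fe = 111.690 / 263.854 = 0.4233.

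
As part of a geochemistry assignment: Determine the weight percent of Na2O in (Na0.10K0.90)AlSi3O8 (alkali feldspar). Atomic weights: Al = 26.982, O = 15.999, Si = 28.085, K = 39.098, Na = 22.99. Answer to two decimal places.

M((Na0.10K0.90)AlSi3O8) = 276.716 g/mol; M(Na2O) = 61.979 g/mol.
Moles Na2O per formula unit = 0.10 Na ÷ 2 = 0.0500.
Na2O fraction = (0.0500 × 61.979) / 276.716 = 3.099/276.716 = 0.0112.

1.12 wt%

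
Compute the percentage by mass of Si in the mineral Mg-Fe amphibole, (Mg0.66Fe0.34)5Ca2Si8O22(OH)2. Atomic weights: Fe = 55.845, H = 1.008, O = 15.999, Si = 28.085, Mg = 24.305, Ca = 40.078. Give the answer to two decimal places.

Molar mass of (Mg0.66Fe0.34)5Ca2Si8O22(OH)2: 3.30·24.305 + 1.70·55.845 + 2·40.078 + 8·28.085 + 24·15.999 + 2·1.008 = 865.971 g/mol.
Mass of Si per formula unit: 8 × 28.085 = 224.680 g.
Weight fraction Si = 224.680 / 865.971 = 0.2595.

25.95 mass %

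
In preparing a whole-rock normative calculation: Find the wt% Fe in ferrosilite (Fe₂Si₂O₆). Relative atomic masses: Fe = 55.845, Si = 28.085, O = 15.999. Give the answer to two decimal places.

M(Fe₂Si₂O₆) = 263.854 g/mol.
Fe contributes 2 × 55.845 = 111.690 g per mole.
111.690/263.854 = 0.4233 → 42.33%.

42.33 weight percent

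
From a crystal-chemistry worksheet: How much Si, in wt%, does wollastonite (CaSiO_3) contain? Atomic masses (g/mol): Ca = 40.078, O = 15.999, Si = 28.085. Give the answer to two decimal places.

Molar mass of CaSiO_3: 1×40.078 + 1×28.085 + 3×15.999 = 116.160 g/mol.
Mass of Si per formula unit: 1 × 28.085 = 28.085 g.
Weight fraction Si = 28.085 / 116.160 = 0.2418.

24.18 wt%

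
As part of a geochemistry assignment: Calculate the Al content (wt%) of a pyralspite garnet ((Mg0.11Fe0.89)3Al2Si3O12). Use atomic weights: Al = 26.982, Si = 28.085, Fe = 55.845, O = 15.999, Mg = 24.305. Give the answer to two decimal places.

Formula mass = 0.33×24.305 + 2.67×55.845 + 2×26.982 + 3×28.085 + 12×15.999 = 487.334 g/mol, of which 53.964 g is Al.
So Al makes up 53.964/487.334 = 0.1107 of the mass, i.e. 11.07%.

11.07 wt%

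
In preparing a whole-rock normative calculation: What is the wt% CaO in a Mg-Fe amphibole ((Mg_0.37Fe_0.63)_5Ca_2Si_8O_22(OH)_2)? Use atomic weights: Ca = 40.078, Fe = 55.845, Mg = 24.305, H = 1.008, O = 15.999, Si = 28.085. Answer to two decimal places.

12.30 wt%

M((Mg_0.37Fe_0.63)_5Ca_2Si_8O_22(OH)_2) = 911.704 g/mol; M(CaO) = 56.077 g/mol.
Moles CaO per formula unit = 2 Ca ÷ 1 = 2.0000.
CaO fraction = (2.0000 × 56.077) / 911.704 = 112.154/911.704 = 0.1230.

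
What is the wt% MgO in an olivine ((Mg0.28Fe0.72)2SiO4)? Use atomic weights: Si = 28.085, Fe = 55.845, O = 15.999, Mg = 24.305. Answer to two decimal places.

12.13 wt%

Formula mass = 186.109 g/mol.
0.56 Mg → 0.5600 mol MgO per formula unit; M(MgO) = 40.304, so MgO mass = 22.570 g.
22.570/186.109 × 100 = 12.13 wt%.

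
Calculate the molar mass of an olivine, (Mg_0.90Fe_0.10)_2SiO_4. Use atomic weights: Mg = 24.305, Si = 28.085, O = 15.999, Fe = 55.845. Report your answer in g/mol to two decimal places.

147.00 g/mol

M = 1.80*24.305 + 0.20*55.845 + 1*28.085 + 4*15.999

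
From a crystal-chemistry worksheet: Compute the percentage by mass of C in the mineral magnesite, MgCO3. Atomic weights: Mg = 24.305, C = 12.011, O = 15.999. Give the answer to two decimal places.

Formula mass = 1·24.305 + 1·12.011 + 3·15.999 = 84.313 g/mol, of which 12.011 g is C.
So C makes up 12.011/84.313 = 0.1425 of the mass, i.e. 14.25%.

14.25 mass %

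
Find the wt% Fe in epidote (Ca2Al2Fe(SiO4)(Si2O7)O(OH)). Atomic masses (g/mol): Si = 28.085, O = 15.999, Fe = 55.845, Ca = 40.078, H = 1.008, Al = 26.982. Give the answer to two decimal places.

Molar mass of Ca2Al2Fe(SiO4)(Si2O7)O(OH): 2*40.078 + 2*26.982 + 1*55.845 + 3*28.085 + 13*15.999 + 1*1.008 = 483.215 g/mol.
Mass of Fe per formula unit: 1 × 55.845 = 55.845 g.
Weight fraction Fe = 55.845 / 483.215 = 0.1156.

11.56 wt%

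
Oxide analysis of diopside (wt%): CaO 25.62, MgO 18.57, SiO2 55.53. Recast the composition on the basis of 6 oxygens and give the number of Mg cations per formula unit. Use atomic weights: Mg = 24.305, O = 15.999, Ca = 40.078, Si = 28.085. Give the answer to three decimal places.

0.999 Mg apfu

25.62 wt% CaO ÷ 56.077 g/mol = 0.45687 mol, giving 0.45687 Ca and 0.45687 O.
18.57 wt% MgO ÷ 40.304 g/mol = 0.46075 mol, giving 0.46075 Mg and 0.46075 O.
55.53 wt% SiO2 ÷ 60.083 g/mol = 0.92422 mol, giving 0.92422 Si and 1.84844 O.
Oxygen sums to 2.76606; scaling by 6/2.76606 = 2.16915 puts the formula on 6 O.
Mg: 0.46075 × 2.16915 = 0.999 atoms per formula unit.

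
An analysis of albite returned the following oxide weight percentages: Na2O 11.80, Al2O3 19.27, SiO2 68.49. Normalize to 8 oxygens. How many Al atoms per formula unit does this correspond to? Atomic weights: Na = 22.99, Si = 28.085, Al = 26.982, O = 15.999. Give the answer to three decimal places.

Na2O (M=61.979): mol = 0.19039; Na = 0.38078, O = 0.19039.
Al2O3 (M=101.961): mol = 0.18899; Al = 0.37798, O = 0.56697.
SiO2 (M=60.083): mol = 1.13992; Si = 1.13992, O = 2.27984.
ΣO = 3.03720; factor = 8/ΣO = 2.63401.
Al apfu = 0.37798 × 2.63401 = 0.996.

0.996 Al apfu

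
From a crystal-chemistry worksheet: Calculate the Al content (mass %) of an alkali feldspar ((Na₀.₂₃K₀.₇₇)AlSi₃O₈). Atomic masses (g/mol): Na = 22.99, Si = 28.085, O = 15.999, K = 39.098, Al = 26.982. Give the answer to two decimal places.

Molar mass of (Na₀.₂₃K₀.₇₇)AlSi₃O₈: 0.23*22.99 + 0.77*39.098 + 1*26.982 + 3*28.085 + 8*15.999 = 274.622 g/mol.
Mass of Al per formula unit: 1 × 26.982 = 26.982 g.
Weight fraction Al = 26.982 / 274.622 = 0.0983.

9.83 mass %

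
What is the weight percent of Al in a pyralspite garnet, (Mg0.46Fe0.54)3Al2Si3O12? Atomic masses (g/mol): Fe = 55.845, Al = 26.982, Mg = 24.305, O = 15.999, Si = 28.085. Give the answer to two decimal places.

M((Mg0.46Fe0.54)3Al2Si3O12) = 454.217 g/mol.
Al contributes 2 × 26.982 = 53.964 g per mole.
53.964/454.217 = 0.1188 → 11.88%.

11.88 weight percent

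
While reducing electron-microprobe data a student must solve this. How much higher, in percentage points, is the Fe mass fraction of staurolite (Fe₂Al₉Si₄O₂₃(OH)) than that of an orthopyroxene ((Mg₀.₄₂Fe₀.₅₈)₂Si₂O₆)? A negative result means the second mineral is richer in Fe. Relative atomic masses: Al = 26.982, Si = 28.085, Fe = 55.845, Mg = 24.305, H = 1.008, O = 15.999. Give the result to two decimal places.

-14.18 percentage points

First mineral: 111.690 g Fe in 851.852 g formula = 13.11 wt% Fe.
Second mineral: 64.780 g Fe in 237.360 g formula = 27.29 wt% Fe.
13.11% − 27.29% gives a difference of -14.18 percentage points.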